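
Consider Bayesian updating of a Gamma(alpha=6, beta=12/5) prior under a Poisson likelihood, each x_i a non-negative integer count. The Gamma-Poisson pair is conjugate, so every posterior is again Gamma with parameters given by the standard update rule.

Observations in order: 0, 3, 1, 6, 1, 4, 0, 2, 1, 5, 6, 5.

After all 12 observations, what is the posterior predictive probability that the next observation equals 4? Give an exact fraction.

obs 1: x=0 → posterior Gamma(6, 17/5)
obs 2: x=3 → posterior Gamma(9, 22/5)
obs 3: x=1 → posterior Gamma(10, 27/5)
obs 4: x=6 → posterior Gamma(16, 32/5)
obs 5: x=1 → posterior Gamma(17, 37/5)
obs 6: x=4 → posterior Gamma(21, 42/5)
obs 7: x=0 → posterior Gamma(21, 47/5)
obs 8: x=2 → posterior Gamma(23, 52/5)
obs 9: x=1 → posterior Gamma(24, 57/5)
obs 10: x=5 → posterior Gamma(29, 62/5)
obs 11: x=6 → posterior Gamma(35, 67/5)
obs 12: x=5 → posterior Gamma(40, 72/5)

2164871818038233803838294685928114874774883654168512230978362852209765174476800000/14470844194956686586578531979600925614661213571161209140986527490634170909326733063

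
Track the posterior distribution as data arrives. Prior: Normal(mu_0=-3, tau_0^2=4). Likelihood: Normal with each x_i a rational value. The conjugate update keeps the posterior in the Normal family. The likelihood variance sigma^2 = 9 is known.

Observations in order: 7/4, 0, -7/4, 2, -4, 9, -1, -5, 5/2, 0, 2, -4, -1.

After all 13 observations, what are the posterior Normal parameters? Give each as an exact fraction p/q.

obs 1: x=7/4 → posterior Normal(-20/13, 36/13)
obs 2: x=0 → posterior Normal(-20/17, 36/17)
obs 3: x=-7/4 → posterior Normal(-9/7, 12/7)
obs 4: x=2 → posterior Normal(-19/25, 36/25)
obs 5: x=-4 → posterior Normal(-35/29, 36/29)
obs 6: x=9 → posterior Normal(1/33, 12/11)
obs 7: x=-1 → posterior Normal(-3/37, 36/37)
obs 8: x=-5 → posterior Normal(-23/41, 36/41)
obs 9: x=5/2 → posterior Normal(-13/45, 4/5)
obs 10: x=0 → posterior Normal(-13/49, 36/49)
obs 11: x=2 → posterior Normal(-5/53, 36/53)
obs 12: x=-4 → posterior Normal(-7/19, 12/19)
obs 13: x=-1 → posterior Normal(-25/61, 36/61)

mu_0=-25/61, tau_0^2=36/61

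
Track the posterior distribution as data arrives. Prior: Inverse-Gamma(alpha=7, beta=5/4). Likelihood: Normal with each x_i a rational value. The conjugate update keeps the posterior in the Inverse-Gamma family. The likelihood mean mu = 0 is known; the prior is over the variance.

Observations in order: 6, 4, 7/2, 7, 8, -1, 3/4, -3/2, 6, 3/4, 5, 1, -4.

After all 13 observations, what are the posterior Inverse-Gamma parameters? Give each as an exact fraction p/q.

alpha=27/2, beta=2097/16

obs 1: x=6 → posterior Inverse-Gamma(15/2, 77/4)
obs 2: x=4 → posterior Inverse-Gamma(8, 109/4)
obs 3: x=7/2 → posterior Inverse-Gamma(17/2, 267/8)
obs 4: x=7 → posterior Inverse-Gamma(9, 463/8)
obs 5: x=8 → posterior Inverse-Gamma(19/2, 719/8)
obs 6: x=-1 → posterior Inverse-Gamma(10, 723/8)
obs 7: x=3/4 → posterior Inverse-Gamma(21/2, 2901/32)
obs 8: x=-3/2 → posterior Inverse-Gamma(11, 2937/32)
obs 9: x=6 → posterior Inverse-Gamma(23/2, 3513/32)
obs 10: x=3/4 → posterior Inverse-Gamma(12, 1761/16)
obs 11: x=5 → posterior Inverse-Gamma(25/2, 1961/16)
obs 12: x=1 → posterior Inverse-Gamma(13, 1969/16)
obs 13: x=-4 → posterior Inverse-Gamma(27/2, 2097/16)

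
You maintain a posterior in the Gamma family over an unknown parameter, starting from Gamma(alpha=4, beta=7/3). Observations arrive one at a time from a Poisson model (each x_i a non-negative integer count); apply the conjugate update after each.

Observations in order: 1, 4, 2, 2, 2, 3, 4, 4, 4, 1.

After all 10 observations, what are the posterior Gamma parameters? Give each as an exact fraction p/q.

obs 1: x=1 → posterior Gamma(5, 10/3)
obs 2: x=4 → posterior Gamma(9, 13/3)
obs 3: x=2 → posterior Gamma(11, 16/3)
obs 4: x=2 → posterior Gamma(13, 19/3)
obs 5: x=2 → posterior Gamma(15, 22/3)
obs 6: x=3 → posterior Gamma(18, 25/3)
obs 7: x=4 → posterior Gamma(22, 28/3)
obs 8: x=4 → posterior Gamma(26, 31/3)
obs 9: x=4 → posterior Gamma(30, 34/3)
obs 10: x=1 → posterior Gamma(31, 37/3)

alpha=31, beta=37/3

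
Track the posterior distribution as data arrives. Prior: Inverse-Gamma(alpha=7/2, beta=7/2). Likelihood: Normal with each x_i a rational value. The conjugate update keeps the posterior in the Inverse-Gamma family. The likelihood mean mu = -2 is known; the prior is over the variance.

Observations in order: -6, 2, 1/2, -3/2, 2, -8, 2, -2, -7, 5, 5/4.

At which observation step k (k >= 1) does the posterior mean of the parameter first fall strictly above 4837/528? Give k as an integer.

k = 7

obs 1: x=-6 → posterior Inverse-Gamma(4, 23/2)
obs 2: x=2 → posterior Inverse-Gamma(9/2, 39/2)
obs 3: x=1/2 → posterior Inverse-Gamma(5, 181/8)
obs 4: x=-3/2 → posterior Inverse-Gamma(11/2, 91/4)
obs 5: x=2 → posterior Inverse-Gamma(6, 123/4)
obs 6: x=-8 → posterior Inverse-Gamma(13/2, 195/4)
obs 7: x=2 → posterior Inverse-Gamma(7, 227/4)
obs 8: x=-2 → posterior Inverse-Gamma(15/2, 227/4)
obs 9: x=-7 → posterior Inverse-Gamma(8, 277/4)
obs 10: x=5 → posterior Inverse-Gamma(17/2, 375/4)
obs 11: x=5/4 → posterior Inverse-Gamma(9, 3169/32)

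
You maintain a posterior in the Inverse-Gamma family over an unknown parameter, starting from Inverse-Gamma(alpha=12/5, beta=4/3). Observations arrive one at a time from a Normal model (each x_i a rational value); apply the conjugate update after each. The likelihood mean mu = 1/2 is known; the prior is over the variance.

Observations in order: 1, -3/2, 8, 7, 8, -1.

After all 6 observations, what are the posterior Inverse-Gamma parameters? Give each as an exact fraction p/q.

alpha=27/5, beta=1967/24

obs 1: x=1 → posterior Inverse-Gamma(29/10, 35/24)
obs 2: x=-3/2 → posterior Inverse-Gamma(17/5, 83/24)
obs 3: x=8 → posterior Inverse-Gamma(39/10, 379/12)
obs 4: x=7 → posterior Inverse-Gamma(22/5, 1265/24)
obs 5: x=8 → posterior Inverse-Gamma(49/10, 485/6)
obs 6: x=-1 → posterior Inverse-Gamma(27/5, 1967/24)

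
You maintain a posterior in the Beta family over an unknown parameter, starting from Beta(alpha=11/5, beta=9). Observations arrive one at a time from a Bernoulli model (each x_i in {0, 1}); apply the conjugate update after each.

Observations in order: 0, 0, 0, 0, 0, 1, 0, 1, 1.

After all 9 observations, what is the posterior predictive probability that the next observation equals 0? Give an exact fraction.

75/101

obs 1: x=0 → posterior Beta(11/5, 10)
obs 2: x=0 → posterior Beta(11/5, 11)
obs 3: x=0 → posterior Beta(11/5, 12)
obs 4: x=0 → posterior Beta(11/5, 13)
obs 5: x=0 → posterior Beta(11/5, 14)
obs 6: x=1 → posterior Beta(16/5, 14)
obs 7: x=0 → posterior Beta(16/5, 15)
obs 8: x=1 → posterior Beta(21/5, 15)
obs 9: x=1 → posterior Beta(26/5, 15)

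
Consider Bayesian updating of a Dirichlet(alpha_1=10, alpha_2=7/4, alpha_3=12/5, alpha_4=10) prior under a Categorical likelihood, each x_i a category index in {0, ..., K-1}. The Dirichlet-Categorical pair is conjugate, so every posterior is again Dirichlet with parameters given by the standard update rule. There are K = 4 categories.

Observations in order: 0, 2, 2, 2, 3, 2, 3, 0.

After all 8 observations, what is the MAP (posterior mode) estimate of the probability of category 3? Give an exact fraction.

220/563

obs 1: x=0 → posterior Dirichlet(11, 7/4, 12/5, 10)
obs 2: x=2 → posterior Dirichlet(11, 7/4, 17/5, 10)
obs 3: x=2 → posterior Dirichlet(11, 7/4, 22/5, 10)
obs 4: x=2 → posterior Dirichlet(11, 7/4, 27/5, 10)
obs 5: x=3 → posterior Dirichlet(11, 7/4, 27/5, 11)
obs 6: x=2 → posterior Dirichlet(11, 7/4, 32/5, 11)
obs 7: x=3 → posterior Dirichlet(11, 7/4, 32/5, 12)
obs 8: x=0 → posterior Dirichlet(12, 7/4, 32/5, 12)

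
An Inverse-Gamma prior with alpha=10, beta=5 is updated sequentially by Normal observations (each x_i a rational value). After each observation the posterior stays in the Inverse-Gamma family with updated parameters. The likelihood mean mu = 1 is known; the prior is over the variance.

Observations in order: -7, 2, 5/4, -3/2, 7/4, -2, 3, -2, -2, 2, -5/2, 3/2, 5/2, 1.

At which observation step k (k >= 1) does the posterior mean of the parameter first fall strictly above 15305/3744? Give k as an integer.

obs 1: x=-7 → posterior Inverse-Gamma(21/2, 37)
obs 2: x=2 → posterior Inverse-Gamma(11, 75/2)
obs 3: x=5/4 → posterior Inverse-Gamma(23/2, 1201/32)
obs 4: x=-3/2 → posterior Inverse-Gamma(12, 1301/32)
obs 5: x=7/4 → posterior Inverse-Gamma(25/2, 655/16)
obs 6: x=-2 → posterior Inverse-Gamma(13, 727/16)
obs 7: x=3 → posterior Inverse-Gamma(27/2, 759/16)
obs 8: x=-2 → posterior Inverse-Gamma(14, 831/16)
obs 9: x=-2 → posterior Inverse-Gamma(29/2, 903/16)
obs 10: x=2 → posterior Inverse-Gamma(15, 911/16)
obs 11: x=-5/2 → posterior Inverse-Gamma(31/2, 1009/16)
obs 12: x=3/2 → posterior Inverse-Gamma(16, 1011/16)
obs 13: x=5/2 → posterior Inverse-Gamma(33/2, 1029/16)
obs 14: x=1 → posterior Inverse-Gamma(17, 1029/16)

k = 9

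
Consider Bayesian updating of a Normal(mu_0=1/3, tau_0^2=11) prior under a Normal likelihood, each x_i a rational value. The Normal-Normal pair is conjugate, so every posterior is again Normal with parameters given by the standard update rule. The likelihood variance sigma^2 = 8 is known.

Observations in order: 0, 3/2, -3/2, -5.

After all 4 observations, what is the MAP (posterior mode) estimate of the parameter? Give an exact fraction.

-157/156

obs 1: x=0 → posterior Normal(8/57, 88/19)
obs 2: x=3/2 → posterior Normal(23/36, 44/15)
obs 3: x=-3/2 → posterior Normal(8/123, 88/41)
obs 4: x=-5 → posterior Normal(-157/156, 22/13)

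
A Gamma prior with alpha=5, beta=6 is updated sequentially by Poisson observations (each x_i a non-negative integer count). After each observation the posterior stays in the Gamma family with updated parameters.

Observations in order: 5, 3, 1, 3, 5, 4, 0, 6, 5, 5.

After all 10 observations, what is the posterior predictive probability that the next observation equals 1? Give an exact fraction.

15714065604581868176526019321365475027340586702077952/81152820641272625991922463475488672334362661535406513

obs 1: x=5 → posterior Gamma(10, 7)
obs 2: x=3 → posterior Gamma(13, 8)
obs 3: x=1 → posterior Gamma(14, 9)
obs 4: x=3 → posterior Gamma(17, 10)
obs 5: x=5 → posterior Gamma(22, 11)
obs 6: x=4 → posterior Gamma(26, 12)
obs 7: x=0 → posterior Gamma(26, 13)
obs 8: x=6 → posterior Gamma(32, 14)
obs 9: x=5 → posterior Gamma(37, 15)
obs 10: x=5 → posterior Gamma(42, 16)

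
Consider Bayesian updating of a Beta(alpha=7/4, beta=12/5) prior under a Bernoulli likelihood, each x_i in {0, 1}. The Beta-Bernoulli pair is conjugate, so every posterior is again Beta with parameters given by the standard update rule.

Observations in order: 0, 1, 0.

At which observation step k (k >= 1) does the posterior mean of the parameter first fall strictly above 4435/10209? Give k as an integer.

k = 2

obs 1: x=0 → posterior Beta(7/4, 17/5)
obs 2: x=1 → posterior Beta(11/4, 17/5)
obs 3: x=0 → posterior Beta(11/4, 22/5)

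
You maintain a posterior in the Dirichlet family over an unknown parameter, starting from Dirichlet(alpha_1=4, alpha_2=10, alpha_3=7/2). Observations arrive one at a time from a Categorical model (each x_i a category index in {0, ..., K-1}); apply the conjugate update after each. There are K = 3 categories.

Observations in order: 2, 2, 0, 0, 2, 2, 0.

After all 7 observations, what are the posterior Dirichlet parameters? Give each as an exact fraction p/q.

obs 1: x=2 → posterior Dirichlet(4, 10, 9/2)
obs 2: x=2 → posterior Dirichlet(4, 10, 11/2)
obs 3: x=0 → posterior Dirichlet(5, 10, 11/2)
obs 4: x=0 → posterior Dirichlet(6, 10, 11/2)
obs 5: x=2 → posterior Dirichlet(6, 10, 13/2)
obs 6: x=2 → posterior Dirichlet(6, 10, 15/2)
obs 7: x=0 → posterior Dirichlet(7, 10, 15/2)

alpha_1=7, alpha_2=10, alpha_3=15/2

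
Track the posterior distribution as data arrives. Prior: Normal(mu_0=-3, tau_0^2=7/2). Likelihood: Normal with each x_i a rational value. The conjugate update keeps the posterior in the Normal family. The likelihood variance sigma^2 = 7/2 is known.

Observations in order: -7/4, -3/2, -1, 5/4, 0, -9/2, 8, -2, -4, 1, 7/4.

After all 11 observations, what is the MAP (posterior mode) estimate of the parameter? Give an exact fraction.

obs 1: x=-7/4 → posterior Normal(-19/8, 7/4)
obs 2: x=-3/2 → posterior Normal(-25/12, 7/6)
obs 3: x=-1 → posterior Normal(-29/16, 7/8)
obs 4: x=5/4 → posterior Normal(-6/5, 7/10)
obs 5: x=0 → posterior Normal(-1, 7/12)
obs 6: x=-9/2 → posterior Normal(-3/2, 1/2)
obs 7: x=8 → posterior Normal(-5/16, 7/16)
obs 8: x=-2 → posterior Normal(-1/2, 7/18)
obs 9: x=-4 → posterior Normal(-17/20, 7/20)
obs 10: x=1 → posterior Normal(-15/22, 7/22)
obs 11: x=7/4 → posterior Normal(-23/48, 7/24)

-23/48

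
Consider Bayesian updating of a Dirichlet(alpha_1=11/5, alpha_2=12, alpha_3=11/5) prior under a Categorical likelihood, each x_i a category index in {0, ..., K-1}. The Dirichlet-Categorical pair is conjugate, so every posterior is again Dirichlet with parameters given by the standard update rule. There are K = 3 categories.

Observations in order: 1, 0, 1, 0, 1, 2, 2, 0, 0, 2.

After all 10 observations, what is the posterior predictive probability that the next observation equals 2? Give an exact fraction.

obs 1: x=1 → posterior Dirichlet(11/5, 13, 11/5)
obs 2: x=0 → posterior Dirichlet(16/5, 13, 11/5)
obs 3: x=1 → posterior Dirichlet(16/5, 14, 11/5)
obs 4: x=0 → posterior Dirichlet(21/5, 14, 11/5)
obs 5: x=1 → posterior Dirichlet(21/5, 15, 11/5)
obs 6: x=2 → posterior Dirichlet(21/5, 15, 16/5)
obs 7: x=2 → posterior Dirichlet(21/5, 15, 21/5)
obs 8: x=0 → posterior Dirichlet(26/5, 15, 21/5)
obs 9: x=0 → posterior Dirichlet(31/5, 15, 21/5)
obs 10: x=2 → posterior Dirichlet(31/5, 15, 26/5)

13/66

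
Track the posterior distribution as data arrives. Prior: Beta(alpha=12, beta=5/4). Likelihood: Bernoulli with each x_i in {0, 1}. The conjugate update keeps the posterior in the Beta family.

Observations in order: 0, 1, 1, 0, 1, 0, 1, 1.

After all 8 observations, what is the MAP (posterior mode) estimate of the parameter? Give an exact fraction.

obs 1: x=0 → posterior Beta(12, 9/4)
obs 2: x=1 → posterior Beta(13, 9/4)
obs 3: x=1 → posterior Beta(14, 9/4)
obs 4: x=0 → posterior Beta(14, 13/4)
obs 5: x=1 → posterior Beta(15, 13/4)
obs 6: x=0 → posterior Beta(15, 17/4)
obs 7: x=1 → posterior Beta(16, 17/4)
obs 8: x=1 → posterior Beta(17, 17/4)

64/77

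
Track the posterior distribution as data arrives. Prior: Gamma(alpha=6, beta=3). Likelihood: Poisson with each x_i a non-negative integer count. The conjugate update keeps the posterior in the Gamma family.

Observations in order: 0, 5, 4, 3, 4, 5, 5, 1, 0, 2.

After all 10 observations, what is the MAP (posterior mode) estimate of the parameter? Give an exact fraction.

34/13

obs 1: x=0 → posterior Gamma(6, 4)
obs 2: x=5 → posterior Gamma(11, 5)
obs 3: x=4 → posterior Gamma(15, 6)
obs 4: x=3 → posterior Gamma(18, 7)
obs 5: x=4 → posterior Gamma(22, 8)
obs 6: x=5 → posterior Gamma(27, 9)
obs 7: x=5 → posterior Gamma(32, 10)
obs 8: x=1 → posterior Gamma(33, 11)
obs 9: x=0 → posterior Gamma(33, 12)
obs 10: x=2 → posterior Gamma(35, 13)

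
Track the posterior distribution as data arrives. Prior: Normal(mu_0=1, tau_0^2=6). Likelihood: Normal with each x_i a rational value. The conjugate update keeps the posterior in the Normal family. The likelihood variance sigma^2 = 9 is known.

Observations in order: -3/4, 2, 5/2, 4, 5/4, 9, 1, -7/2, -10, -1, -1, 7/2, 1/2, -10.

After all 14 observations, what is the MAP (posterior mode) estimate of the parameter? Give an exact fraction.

-2/31

obs 1: x=-3/4 → posterior Normal(3/10, 18/5)
obs 2: x=2 → posterior Normal(11/14, 18/7)
obs 3: x=5/2 → posterior Normal(7/6, 2)
obs 4: x=4 → posterior Normal(37/22, 18/11)
obs 5: x=5/4 → posterior Normal(21/13, 18/13)
obs 6: x=9 → posterior Normal(13/5, 6/5)
obs 7: x=1 → posterior Normal(41/17, 18/17)
obs 8: x=-7/2 → posterior Normal(34/19, 18/19)
obs 9: x=-10 → posterior Normal(2/3, 6/7)
obs 10: x=-1 → posterior Normal(12/23, 18/23)
obs 11: x=-1 → posterior Normal(2/5, 18/25)
obs 12: x=7/2 → posterior Normal(17/27, 2/3)
obs 13: x=1/2 → posterior Normal(18/29, 18/29)
obs 14: x=-10 → posterior Normal(-2/31, 18/31)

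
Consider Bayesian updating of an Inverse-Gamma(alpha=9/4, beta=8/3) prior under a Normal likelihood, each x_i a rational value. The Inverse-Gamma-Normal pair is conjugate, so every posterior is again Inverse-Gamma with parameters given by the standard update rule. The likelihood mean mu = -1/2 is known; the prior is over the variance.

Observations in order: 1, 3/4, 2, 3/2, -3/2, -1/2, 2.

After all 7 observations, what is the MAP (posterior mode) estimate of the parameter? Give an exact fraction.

1279/648

obs 1: x=1 → posterior Inverse-Gamma(11/4, 91/24)
obs 2: x=3/4 → posterior Inverse-Gamma(13/4, 439/96)
obs 3: x=2 → posterior Inverse-Gamma(15/4, 739/96)
obs 4: x=3/2 → posterior Inverse-Gamma(17/4, 931/96)
obs 5: x=-3/2 → posterior Inverse-Gamma(19/4, 979/96)
obs 6: x=-1/2 → posterior Inverse-Gamma(21/4, 979/96)
obs 7: x=2 → posterior Inverse-Gamma(23/4, 1279/96)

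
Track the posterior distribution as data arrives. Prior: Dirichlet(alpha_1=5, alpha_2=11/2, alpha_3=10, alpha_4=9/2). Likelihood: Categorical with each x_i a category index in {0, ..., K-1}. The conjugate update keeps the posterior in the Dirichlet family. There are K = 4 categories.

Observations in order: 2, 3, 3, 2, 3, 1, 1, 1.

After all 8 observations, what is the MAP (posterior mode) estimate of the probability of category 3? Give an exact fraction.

obs 1: x=2 → posterior Dirichlet(5, 11/2, 11, 9/2)
obs 2: x=3 → posterior Dirichlet(5, 11/2, 11, 11/2)
obs 3: x=3 → posterior Dirichlet(5, 11/2, 11, 13/2)
obs 4: x=2 → posterior Dirichlet(5, 11/2, 12, 13/2)
obs 5: x=3 → posterior Dirichlet(5, 11/2, 12, 15/2)
obs 6: x=1 → posterior Dirichlet(5, 13/2, 12, 15/2)
obs 7: x=1 → posterior Dirichlet(5, 15/2, 12, 15/2)
obs 8: x=1 → posterior Dirichlet(5, 17/2, 12, 15/2)

13/58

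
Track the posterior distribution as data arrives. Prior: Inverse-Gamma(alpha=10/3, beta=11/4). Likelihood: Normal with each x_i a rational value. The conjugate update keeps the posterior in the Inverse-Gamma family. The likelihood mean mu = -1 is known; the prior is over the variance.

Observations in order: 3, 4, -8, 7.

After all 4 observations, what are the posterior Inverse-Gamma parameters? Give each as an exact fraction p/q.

alpha=16/3, beta=319/4

obs 1: x=3 → posterior Inverse-Gamma(23/6, 43/4)
obs 2: x=4 → posterior Inverse-Gamma(13/3, 93/4)
obs 3: x=-8 → posterior Inverse-Gamma(29/6, 191/4)
obs 4: x=7 → posterior Inverse-Gamma(16/3, 319/4)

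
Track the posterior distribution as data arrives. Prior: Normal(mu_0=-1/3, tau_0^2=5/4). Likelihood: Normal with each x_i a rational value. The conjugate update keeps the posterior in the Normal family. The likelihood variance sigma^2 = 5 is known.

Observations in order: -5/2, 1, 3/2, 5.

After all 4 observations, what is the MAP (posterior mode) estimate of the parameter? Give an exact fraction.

11/24

obs 1: x=-5/2 → posterior Normal(-23/30, 1)
obs 2: x=1 → posterior Normal(-17/36, 5/6)
obs 3: x=3/2 → posterior Normal(-4/21, 5/7)
obs 4: x=5 → posterior Normal(11/24, 5/8)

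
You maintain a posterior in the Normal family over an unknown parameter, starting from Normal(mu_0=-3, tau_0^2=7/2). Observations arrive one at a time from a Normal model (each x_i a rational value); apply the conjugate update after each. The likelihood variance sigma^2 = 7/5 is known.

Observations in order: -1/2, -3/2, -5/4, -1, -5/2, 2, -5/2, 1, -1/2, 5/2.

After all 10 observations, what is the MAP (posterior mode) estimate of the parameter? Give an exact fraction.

obs 1: x=-1/2 → posterior Normal(-17/14, 1)
obs 2: x=-3/2 → posterior Normal(-4/3, 7/12)
obs 3: x=-5/4 → posterior Normal(-89/68, 7/17)
obs 4: x=-1 → posterior Normal(-109/88, 7/22)
obs 5: x=-5/2 → posterior Normal(-53/36, 7/27)
obs 6: x=2 → posterior Normal(-119/128, 7/32)
obs 7: x=-5/2 → posterior Normal(-169/148, 7/37)
obs 8: x=1 → posterior Normal(-149/168, 1/6)
obs 9: x=-1/2 → posterior Normal(-159/188, 7/47)
obs 10: x=5/2 → posterior Normal(-109/208, 7/52)

-109/208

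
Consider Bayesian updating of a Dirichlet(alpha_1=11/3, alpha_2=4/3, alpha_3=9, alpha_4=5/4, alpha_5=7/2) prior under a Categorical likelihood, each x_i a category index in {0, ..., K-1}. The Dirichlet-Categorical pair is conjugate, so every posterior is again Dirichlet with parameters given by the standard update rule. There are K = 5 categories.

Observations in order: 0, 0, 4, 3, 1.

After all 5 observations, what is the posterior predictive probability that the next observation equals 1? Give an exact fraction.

obs 1: x=0 → posterior Dirichlet(14/3, 4/3, 9, 5/4, 7/2)
obs 2: x=0 → posterior Dirichlet(17/3, 4/3, 9, 5/4, 7/2)
obs 3: x=4 → posterior Dirichlet(17/3, 4/3, 9, 5/4, 9/2)
obs 4: x=3 → posterior Dirichlet(17/3, 4/3, 9, 9/4, 9/2)
obs 5: x=1 → posterior Dirichlet(17/3, 7/3, 9, 9/4, 9/2)

28/285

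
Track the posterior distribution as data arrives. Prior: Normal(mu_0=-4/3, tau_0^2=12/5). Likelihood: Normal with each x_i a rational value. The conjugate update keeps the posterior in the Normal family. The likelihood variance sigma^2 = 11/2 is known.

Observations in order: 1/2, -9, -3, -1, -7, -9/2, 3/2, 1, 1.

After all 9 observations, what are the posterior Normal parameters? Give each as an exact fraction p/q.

mu_0=-1696/813, tau_0^2=132/271

obs 1: x=1/2 → posterior Normal(-184/237, 132/79)
obs 2: x=-9 → posterior Normal(-832/309, 132/103)
obs 3: x=-3 → posterior Normal(-1048/381, 132/127)
obs 4: x=-1 → posterior Normal(-1120/453, 132/151)
obs 5: x=-7 → posterior Normal(-232/75, 132/175)
obs 6: x=-9/2 → posterior Normal(-1948/597, 132/199)
obs 7: x=3/2 → posterior Normal(-1840/669, 132/223)
obs 8: x=1 → posterior Normal(-136/57, 132/247)
obs 9: x=1 → posterior Normal(-1696/813, 132/271)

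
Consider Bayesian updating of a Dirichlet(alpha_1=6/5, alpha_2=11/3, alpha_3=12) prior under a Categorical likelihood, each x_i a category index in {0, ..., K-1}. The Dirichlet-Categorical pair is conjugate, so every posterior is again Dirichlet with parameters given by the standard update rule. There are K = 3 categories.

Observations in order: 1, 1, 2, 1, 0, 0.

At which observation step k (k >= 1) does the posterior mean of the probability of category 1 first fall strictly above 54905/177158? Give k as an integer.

k = 4

obs 1: x=1 → posterior Dirichlet(6/5, 14/3, 12)
obs 2: x=1 → posterior Dirichlet(6/5, 17/3, 12)
obs 3: x=2 → posterior Dirichlet(6/5, 17/3, 13)
obs 4: x=1 → posterior Dirichlet(6/5, 20/3, 13)
obs 5: x=0 → posterior Dirichlet(11/5, 20/3, 13)
obs 6: x=0 → posterior Dirichlet(16/5, 20/3, 13)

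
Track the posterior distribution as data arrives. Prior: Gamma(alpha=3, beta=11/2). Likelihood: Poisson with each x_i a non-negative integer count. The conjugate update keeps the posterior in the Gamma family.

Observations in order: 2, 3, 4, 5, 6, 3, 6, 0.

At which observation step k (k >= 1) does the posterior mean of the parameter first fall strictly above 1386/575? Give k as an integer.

obs 1: x=2 → posterior Gamma(5, 13/2)
obs 2: x=3 → posterior Gamma(8, 15/2)
obs 3: x=4 → posterior Gamma(12, 17/2)
obs 4: x=5 → posterior Gamma(17, 19/2)
obs 5: x=6 → posterior Gamma(23, 21/2)
obs 6: x=3 → posterior Gamma(26, 23/2)
obs 7: x=6 → posterior Gamma(32, 25/2)
obs 8: x=0 → posterior Gamma(32, 27/2)

k = 7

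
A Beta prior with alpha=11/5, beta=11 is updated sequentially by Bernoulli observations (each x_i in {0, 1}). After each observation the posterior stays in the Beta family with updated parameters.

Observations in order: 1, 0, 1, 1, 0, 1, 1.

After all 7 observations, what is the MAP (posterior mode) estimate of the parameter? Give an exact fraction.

31/91

obs 1: x=1 → posterior Beta(16/5, 11)
obs 2: x=0 → posterior Beta(16/5, 12)
obs 3: x=1 → posterior Beta(21/5, 12)
obs 4: x=1 → posterior Beta(26/5, 12)
obs 5: x=0 → posterior Beta(26/5, 13)
obs 6: x=1 → posterior Beta(31/5, 13)
obs 7: x=1 → posterior Beta(36/5, 13)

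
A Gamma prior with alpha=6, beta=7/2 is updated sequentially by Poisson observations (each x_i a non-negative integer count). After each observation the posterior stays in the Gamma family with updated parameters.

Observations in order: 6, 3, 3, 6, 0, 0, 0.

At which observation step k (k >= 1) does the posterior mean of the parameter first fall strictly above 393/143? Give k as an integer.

k = 3

obs 1: x=6 → posterior Gamma(12, 9/2)
obs 2: x=3 → posterior Gamma(15, 11/2)
obs 3: x=3 → posterior Gamma(18, 13/2)
obs 4: x=6 → posterior Gamma(24, 15/2)
obs 5: x=0 → posterior Gamma(24, 17/2)
obs 6: x=0 → posterior Gamma(24, 19/2)
obs 7: x=0 → posterior Gamma(24, 21/2)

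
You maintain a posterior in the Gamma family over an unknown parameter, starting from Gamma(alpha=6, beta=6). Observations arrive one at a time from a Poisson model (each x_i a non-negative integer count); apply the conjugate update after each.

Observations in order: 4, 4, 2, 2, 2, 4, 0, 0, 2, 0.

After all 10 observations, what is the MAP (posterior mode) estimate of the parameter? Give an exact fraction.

25/16

obs 1: x=4 → posterior Gamma(10, 7)
obs 2: x=4 → posterior Gamma(14, 8)
obs 3: x=2 → posterior Gamma(16, 9)
obs 4: x=2 → posterior Gamma(18, 10)
obs 5: x=2 → posterior Gamma(20, 11)
obs 6: x=4 → posterior Gamma(24, 12)
obs 7: x=0 → posterior Gamma(24, 13)
obs 8: x=0 → posterior Gamma(24, 14)
obs 9: x=2 → posterior Gamma(26, 15)
obs 10: x=0 → posterior Gamma(26, 16)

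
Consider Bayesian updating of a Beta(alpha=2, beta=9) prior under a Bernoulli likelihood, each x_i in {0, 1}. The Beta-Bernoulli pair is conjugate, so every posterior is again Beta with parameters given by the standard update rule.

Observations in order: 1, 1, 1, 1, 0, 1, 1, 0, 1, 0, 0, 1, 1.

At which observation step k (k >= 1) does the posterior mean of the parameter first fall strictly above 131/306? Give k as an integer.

obs 1: x=1 → posterior Beta(3, 9)
obs 2: x=1 → posterior Beta(4, 9)
obs 3: x=1 → posterior Beta(5, 9)
obs 4: x=1 → posterior Beta(6, 9)
obs 5: x=0 → posterior Beta(6, 10)
obs 6: x=1 → posterior Beta(7, 10)
obs 7: x=1 → posterior Beta(8, 10)
obs 8: x=0 → posterior Beta(8, 11)
obs 9: x=1 → posterior Beta(9, 11)
obs 10: x=0 → posterior Beta(9, 12)
obs 11: x=0 → posterior Beta(9, 13)
obs 12: x=1 → posterior Beta(10, 13)
obs 13: x=1 → posterior Beta(11, 13)

k = 7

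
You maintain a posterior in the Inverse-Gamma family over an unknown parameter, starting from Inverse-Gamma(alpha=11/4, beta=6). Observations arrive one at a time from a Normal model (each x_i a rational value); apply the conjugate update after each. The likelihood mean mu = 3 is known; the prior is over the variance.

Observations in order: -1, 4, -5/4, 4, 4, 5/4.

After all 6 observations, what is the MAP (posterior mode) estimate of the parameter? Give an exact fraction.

139/36

obs 1: x=-1 → posterior Inverse-Gamma(13/4, 14)
obs 2: x=4 → posterior Inverse-Gamma(15/4, 29/2)
obs 3: x=-5/4 → posterior Inverse-Gamma(17/4, 753/32)
obs 4: x=4 → posterior Inverse-Gamma(19/4, 769/32)
obs 5: x=4 → posterior Inverse-Gamma(21/4, 785/32)
obs 6: x=5/4 → posterior Inverse-Gamma(23/4, 417/16)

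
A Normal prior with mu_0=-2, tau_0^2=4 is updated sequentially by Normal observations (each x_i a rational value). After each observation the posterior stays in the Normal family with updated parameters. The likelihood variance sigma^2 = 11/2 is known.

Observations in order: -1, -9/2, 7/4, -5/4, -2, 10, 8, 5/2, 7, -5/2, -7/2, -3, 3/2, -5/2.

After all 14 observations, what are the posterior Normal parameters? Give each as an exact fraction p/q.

mu_0=62/123, tau_0^2=44/123

obs 1: x=-1 → posterior Normal(-30/19, 44/19)
obs 2: x=-9/2 → posterior Normal(-22/9, 44/27)
obs 3: x=7/4 → posterior Normal(-52/35, 44/35)
obs 4: x=-5/4 → posterior Normal(-62/43, 44/43)
obs 5: x=-2 → posterior Normal(-26/17, 44/51)
obs 6: x=10 → posterior Normal(2/59, 44/59)
obs 7: x=8 → posterior Normal(66/67, 44/67)
obs 8: x=5/2 → posterior Normal(86/75, 44/75)
obs 9: x=7 → posterior Normal(142/83, 44/83)
obs 10: x=-5/2 → posterior Normal(122/91, 44/91)
obs 11: x=-7/2 → posterior Normal(94/99, 4/9)
obs 12: x=-3 → posterior Normal(70/107, 44/107)
obs 13: x=3/2 → posterior Normal(82/115, 44/115)
obs 14: x=-5/2 → posterior Normal(62/123, 44/123)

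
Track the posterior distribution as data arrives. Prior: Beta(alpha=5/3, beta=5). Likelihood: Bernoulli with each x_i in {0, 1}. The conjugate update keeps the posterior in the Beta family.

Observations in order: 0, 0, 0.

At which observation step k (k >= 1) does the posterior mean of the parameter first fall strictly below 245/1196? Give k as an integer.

k = 2

obs 1: x=0 → posterior Beta(5/3, 6)
obs 2: x=0 → posterior Beta(5/3, 7)
obs 3: x=0 → posterior Beta(5/3, 8)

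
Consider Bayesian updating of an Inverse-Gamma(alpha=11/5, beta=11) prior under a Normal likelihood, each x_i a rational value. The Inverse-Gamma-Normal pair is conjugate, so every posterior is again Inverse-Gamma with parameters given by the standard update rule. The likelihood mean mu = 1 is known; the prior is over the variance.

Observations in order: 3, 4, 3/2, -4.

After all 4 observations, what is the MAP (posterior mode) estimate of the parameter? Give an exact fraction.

obs 1: x=3 → posterior Inverse-Gamma(27/10, 13)
obs 2: x=4 → posterior Inverse-Gamma(16/5, 35/2)
obs 3: x=3/2 → posterior Inverse-Gamma(37/10, 141/8)
obs 4: x=-4 → posterior Inverse-Gamma(21/5, 241/8)

1205/208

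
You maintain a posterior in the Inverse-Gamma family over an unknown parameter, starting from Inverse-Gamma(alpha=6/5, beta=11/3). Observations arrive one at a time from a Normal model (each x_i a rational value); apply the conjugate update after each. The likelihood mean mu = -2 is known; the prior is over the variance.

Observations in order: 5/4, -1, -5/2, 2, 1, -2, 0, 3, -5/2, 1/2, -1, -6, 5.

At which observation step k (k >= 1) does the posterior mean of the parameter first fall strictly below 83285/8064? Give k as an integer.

k = 2

obs 1: x=5/4 → posterior Inverse-Gamma(17/10, 859/96)
obs 2: x=-1 → posterior Inverse-Gamma(11/5, 907/96)
obs 3: x=-5/2 → posterior Inverse-Gamma(27/10, 919/96)
obs 4: x=2 → posterior Inverse-Gamma(16/5, 1687/96)
obs 5: x=1 → posterior Inverse-Gamma(37/10, 2119/96)
obs 6: x=-2 → posterior Inverse-Gamma(21/5, 2119/96)
obs 7: x=0 → posterior Inverse-Gamma(47/10, 2311/96)
obs 8: x=3 → posterior Inverse-Gamma(26/5, 3511/96)
obs 9: x=-5/2 → posterior Inverse-Gamma(57/10, 3523/96)
obs 10: x=1/2 → posterior Inverse-Gamma(31/5, 3823/96)
obs 11: x=-1 → posterior Inverse-Gamma(67/10, 3871/96)
obs 12: x=-6 → posterior Inverse-Gamma(36/5, 4639/96)
obs 13: x=5 → posterior Inverse-Gamma(77/10, 6991/96)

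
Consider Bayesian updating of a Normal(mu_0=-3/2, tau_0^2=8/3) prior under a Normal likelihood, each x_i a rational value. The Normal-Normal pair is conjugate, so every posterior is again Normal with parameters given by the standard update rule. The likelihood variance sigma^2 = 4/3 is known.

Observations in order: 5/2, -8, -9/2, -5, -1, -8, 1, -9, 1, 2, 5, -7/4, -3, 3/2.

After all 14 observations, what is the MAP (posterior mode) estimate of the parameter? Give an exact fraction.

obs 1: x=5/2 → posterior Normal(7/6, 8/9)
obs 2: x=-8 → posterior Normal(-5/2, 8/15)
obs 3: x=-9/2 → posterior Normal(-43/14, 8/21)
obs 4: x=-5 → posterior Normal(-7/2, 8/27)
obs 5: x=-1 → posterior Normal(-67/22, 8/33)
obs 6: x=-8 → posterior Normal(-99/26, 8/39)
obs 7: x=1 → posterior Normal(-19/6, 8/45)
obs 8: x=-9 → posterior Normal(-131/34, 8/51)
obs 9: x=1 → posterior Normal(-127/38, 8/57)
obs 10: x=2 → posterior Normal(-17/6, 8/63)
obs 11: x=5 → posterior Normal(-99/46, 8/69)
obs 12: x=-7/4 → posterior Normal(-53/25, 8/75)
obs 13: x=-3 → posterior Normal(-59/27, 8/81)
obs 14: x=3/2 → posterior Normal(-56/29, 8/87)

-56/29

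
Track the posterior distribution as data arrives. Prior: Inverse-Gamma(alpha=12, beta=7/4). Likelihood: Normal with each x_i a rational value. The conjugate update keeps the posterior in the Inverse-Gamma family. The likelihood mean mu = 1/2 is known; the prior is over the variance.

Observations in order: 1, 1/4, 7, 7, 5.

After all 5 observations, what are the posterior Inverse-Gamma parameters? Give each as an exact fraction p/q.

obs 1: x=1 → posterior Inverse-Gamma(25/2, 15/8)
obs 2: x=1/4 → posterior Inverse-Gamma(13, 61/32)
obs 3: x=7 → posterior Inverse-Gamma(27/2, 737/32)
obs 4: x=7 → posterior Inverse-Gamma(14, 1413/32)
obs 5: x=5 → posterior Inverse-Gamma(29/2, 1737/32)

alpha=29/2, beta=1737/32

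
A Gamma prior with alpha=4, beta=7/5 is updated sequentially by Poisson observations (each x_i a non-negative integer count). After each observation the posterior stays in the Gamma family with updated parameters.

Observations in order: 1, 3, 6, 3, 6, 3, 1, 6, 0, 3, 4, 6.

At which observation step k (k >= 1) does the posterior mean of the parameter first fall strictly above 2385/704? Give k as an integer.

obs 1: x=1 → posterior Gamma(5, 12/5)
obs 2: x=3 → posterior Gamma(8, 17/5)
obs 3: x=6 → posterior Gamma(14, 22/5)
obs 4: x=3 → posterior Gamma(17, 27/5)
obs 5: x=6 → posterior Gamma(23, 32/5)
obs 6: x=3 → posterior Gamma(26, 37/5)
obs 7: x=1 → posterior Gamma(27, 42/5)
obs 8: x=6 → posterior Gamma(33, 47/5)
obs 9: x=0 → posterior Gamma(33, 52/5)
obs 10: x=3 → posterior Gamma(36, 57/5)
obs 11: x=4 → posterior Gamma(40, 62/5)
obs 12: x=6 → posterior Gamma(46, 67/5)

k = 5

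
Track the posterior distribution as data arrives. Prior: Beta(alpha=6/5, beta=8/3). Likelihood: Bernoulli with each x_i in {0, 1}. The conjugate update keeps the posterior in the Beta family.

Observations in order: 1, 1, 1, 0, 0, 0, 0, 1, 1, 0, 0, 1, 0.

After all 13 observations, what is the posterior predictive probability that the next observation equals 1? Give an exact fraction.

obs 1: x=1 → posterior Beta(11/5, 8/3)
obs 2: x=1 → posterior Beta(16/5, 8/3)
obs 3: x=1 → posterior Beta(21/5, 8/3)
obs 4: x=0 → posterior Beta(21/5, 11/3)
obs 5: x=0 → posterior Beta(21/5, 14/3)
obs 6: x=0 → posterior Beta(21/5, 17/3)
obs 7: x=0 → posterior Beta(21/5, 20/3)
obs 8: x=1 → posterior Beta(26/5, 20/3)
obs 9: x=1 → posterior Beta(31/5, 20/3)
obs 10: x=0 → posterior Beta(31/5, 23/3)
obs 11: x=0 → posterior Beta(31/5, 26/3)
obs 12: x=1 → posterior Beta(36/5, 26/3)
obs 13: x=0 → posterior Beta(36/5, 29/3)

108/253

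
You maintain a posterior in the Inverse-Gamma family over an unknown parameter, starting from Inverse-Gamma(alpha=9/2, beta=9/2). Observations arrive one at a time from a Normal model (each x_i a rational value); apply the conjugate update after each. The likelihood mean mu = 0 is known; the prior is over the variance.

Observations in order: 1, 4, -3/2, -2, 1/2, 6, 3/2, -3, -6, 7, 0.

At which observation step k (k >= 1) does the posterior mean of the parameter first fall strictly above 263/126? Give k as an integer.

k = 2

obs 1: x=1 → posterior Inverse-Gamma(5, 5)
obs 2: x=4 → posterior Inverse-Gamma(11/2, 13)
obs 3: x=-3/2 → posterior Inverse-Gamma(6, 113/8)
obs 4: x=-2 → posterior Inverse-Gamma(13/2, 129/8)
obs 5: x=1/2 → posterior Inverse-Gamma(7, 65/4)
obs 6: x=6 → posterior Inverse-Gamma(15/2, 137/4)
obs 7: x=3/2 → posterior Inverse-Gamma(8, 283/8)
obs 8: x=-3 → posterior Inverse-Gamma(17/2, 319/8)
obs 9: x=-6 → posterior Inverse-Gamma(9, 463/8)
obs 10: x=7 → posterior Inverse-Gamma(19/2, 659/8)
obs 11: x=0 → posterior Inverse-Gamma(10, 659/8)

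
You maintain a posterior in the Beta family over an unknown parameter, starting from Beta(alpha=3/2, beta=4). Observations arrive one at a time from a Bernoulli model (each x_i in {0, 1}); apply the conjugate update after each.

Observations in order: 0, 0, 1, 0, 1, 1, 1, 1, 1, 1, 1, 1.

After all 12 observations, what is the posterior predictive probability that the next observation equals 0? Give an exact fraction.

obs 1: x=0 → posterior Beta(3/2, 5)
obs 2: x=0 → posterior Beta(3/2, 6)
obs 3: x=1 → posterior Beta(5/2, 6)
obs 4: x=0 → posterior Beta(5/2, 7)
obs 5: x=1 → posterior Beta(7/2, 7)
obs 6: x=1 → posterior Beta(9/2, 7)
obs 7: x=1 → posterior Beta(11/2, 7)
obs 8: x=1 → posterior Beta(13/2, 7)
obs 9: x=1 → posterior Beta(15/2, 7)
obs 10: x=1 → posterior Beta(17/2, 7)
obs 11: x=1 → posterior Beta(19/2, 7)
obs 12: x=1 → posterior Beta(21/2, 7)

2/5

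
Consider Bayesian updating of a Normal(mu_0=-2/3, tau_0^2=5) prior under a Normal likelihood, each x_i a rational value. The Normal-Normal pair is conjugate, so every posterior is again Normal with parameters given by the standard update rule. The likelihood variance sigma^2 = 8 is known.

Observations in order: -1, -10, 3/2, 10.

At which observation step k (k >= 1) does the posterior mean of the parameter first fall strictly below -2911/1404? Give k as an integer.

obs 1: x=-1 → posterior Normal(-31/39, 40/13)
obs 2: x=-10 → posterior Normal(-181/54, 20/9)
obs 3: x=3/2 → posterior Normal(-317/138, 40/23)
obs 4: x=10 → posterior Normal(-17/168, 10/7)

k = 2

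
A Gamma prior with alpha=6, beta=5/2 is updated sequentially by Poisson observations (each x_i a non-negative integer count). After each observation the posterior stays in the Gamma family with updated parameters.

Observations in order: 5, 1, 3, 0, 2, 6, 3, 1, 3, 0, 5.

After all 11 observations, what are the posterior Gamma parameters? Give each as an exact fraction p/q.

alpha=35, beta=27/2

obs 1: x=5 → posterior Gamma(11, 7/2)
obs 2: x=1 → posterior Gamma(12, 9/2)
obs 3: x=3 → posterior Gamma(15, 11/2)
obs 4: x=0 → posterior Gamma(15, 13/2)
obs 5: x=2 → posterior Gamma(17, 15/2)
obs 6: x=6 → posterior Gamma(23, 17/2)
obs 7: x=3 → posterior Gamma(26, 19/2)
obs 8: x=1 → posterior Gamma(27, 21/2)
obs 9: x=3 → posterior Gamma(30, 23/2)
obs 10: x=0 → posterior Gamma(30, 25/2)
obs 11: x=5 → posterior Gamma(35, 27/2)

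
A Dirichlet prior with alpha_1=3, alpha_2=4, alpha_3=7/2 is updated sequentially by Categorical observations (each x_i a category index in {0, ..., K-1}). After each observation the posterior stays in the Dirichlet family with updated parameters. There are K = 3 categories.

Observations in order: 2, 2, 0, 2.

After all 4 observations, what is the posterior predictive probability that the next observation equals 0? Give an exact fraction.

obs 1: x=2 → posterior Dirichlet(3, 4, 9/2)
obs 2: x=2 → posterior Dirichlet(3, 4, 11/2)
obs 3: x=0 → posterior Dirichlet(4, 4, 11/2)
obs 4: x=2 → posterior Dirichlet(4, 4, 13/2)

8/29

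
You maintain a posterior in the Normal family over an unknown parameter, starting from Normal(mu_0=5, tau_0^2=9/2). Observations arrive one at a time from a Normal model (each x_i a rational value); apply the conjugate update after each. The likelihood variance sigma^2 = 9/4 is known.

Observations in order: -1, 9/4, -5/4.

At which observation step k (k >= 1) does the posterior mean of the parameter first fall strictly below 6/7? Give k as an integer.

k = 3

obs 1: x=-1 → posterior Normal(1, 3/2)
obs 2: x=9/4 → posterior Normal(3/2, 9/10)
obs 3: x=-5/4 → posterior Normal(5/7, 9/14)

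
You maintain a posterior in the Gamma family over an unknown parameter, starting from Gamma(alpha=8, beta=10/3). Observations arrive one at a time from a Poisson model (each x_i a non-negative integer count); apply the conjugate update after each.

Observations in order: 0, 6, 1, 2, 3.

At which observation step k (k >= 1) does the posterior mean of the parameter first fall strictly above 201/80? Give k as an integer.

k = 2

obs 1: x=0 → posterior Gamma(8, 13/3)
obs 2: x=6 → posterior Gamma(14, 16/3)
obs 3: x=1 → posterior Gamma(15, 19/3)
obs 4: x=2 → posterior Gamma(17, 22/3)
obs 5: x=3 → posterior Gamma(20, 25/3)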